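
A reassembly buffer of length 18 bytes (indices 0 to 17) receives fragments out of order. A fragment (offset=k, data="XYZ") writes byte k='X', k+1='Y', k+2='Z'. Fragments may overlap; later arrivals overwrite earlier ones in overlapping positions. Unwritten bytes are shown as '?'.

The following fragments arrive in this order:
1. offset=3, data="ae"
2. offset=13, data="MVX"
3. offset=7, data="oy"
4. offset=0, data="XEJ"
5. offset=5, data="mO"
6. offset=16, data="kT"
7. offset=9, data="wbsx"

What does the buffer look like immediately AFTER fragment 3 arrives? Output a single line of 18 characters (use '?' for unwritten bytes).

Fragment 1: offset=3 data="ae" -> buffer=???ae?????????????
Fragment 2: offset=13 data="MVX" -> buffer=???ae????????MVX??
Fragment 3: offset=7 data="oy" -> buffer=???ae??oy????MVX??

Answer: ???ae??oy????MVX??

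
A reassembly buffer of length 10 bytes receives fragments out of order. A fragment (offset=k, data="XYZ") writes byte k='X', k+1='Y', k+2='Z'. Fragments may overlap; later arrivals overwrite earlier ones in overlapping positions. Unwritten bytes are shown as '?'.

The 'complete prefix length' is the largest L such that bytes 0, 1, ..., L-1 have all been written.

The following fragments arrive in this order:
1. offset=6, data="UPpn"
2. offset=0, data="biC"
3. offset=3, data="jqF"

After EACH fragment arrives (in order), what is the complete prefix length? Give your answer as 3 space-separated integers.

Fragment 1: offset=6 data="UPpn" -> buffer=??????UPpn -> prefix_len=0
Fragment 2: offset=0 data="biC" -> buffer=biC???UPpn -> prefix_len=3
Fragment 3: offset=3 data="jqF" -> buffer=biCjqFUPpn -> prefix_len=10

Answer: 0 3 10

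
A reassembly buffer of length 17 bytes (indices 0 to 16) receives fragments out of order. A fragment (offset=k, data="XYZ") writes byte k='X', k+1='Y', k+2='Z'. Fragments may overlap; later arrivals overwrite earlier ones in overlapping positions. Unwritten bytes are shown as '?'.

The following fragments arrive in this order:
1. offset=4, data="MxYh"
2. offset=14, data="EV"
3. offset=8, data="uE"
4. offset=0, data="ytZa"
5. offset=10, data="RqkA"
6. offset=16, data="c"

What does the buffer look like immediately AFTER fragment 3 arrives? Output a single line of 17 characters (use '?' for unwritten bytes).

Fragment 1: offset=4 data="MxYh" -> buffer=????MxYh?????????
Fragment 2: offset=14 data="EV" -> buffer=????MxYh??????EV?
Fragment 3: offset=8 data="uE" -> buffer=????MxYhuE????EV?

Answer: ????MxYhuE????EV?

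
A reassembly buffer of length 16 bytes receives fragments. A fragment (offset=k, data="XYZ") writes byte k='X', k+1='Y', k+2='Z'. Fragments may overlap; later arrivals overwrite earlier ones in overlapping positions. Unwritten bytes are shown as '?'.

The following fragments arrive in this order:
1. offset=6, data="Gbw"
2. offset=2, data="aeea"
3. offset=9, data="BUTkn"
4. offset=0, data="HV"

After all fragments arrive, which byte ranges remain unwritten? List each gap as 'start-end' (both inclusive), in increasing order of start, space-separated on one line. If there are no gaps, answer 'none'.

Fragment 1: offset=6 len=3
Fragment 2: offset=2 len=4
Fragment 3: offset=9 len=5
Fragment 4: offset=0 len=2
Gaps: 14-15

Answer: 14-15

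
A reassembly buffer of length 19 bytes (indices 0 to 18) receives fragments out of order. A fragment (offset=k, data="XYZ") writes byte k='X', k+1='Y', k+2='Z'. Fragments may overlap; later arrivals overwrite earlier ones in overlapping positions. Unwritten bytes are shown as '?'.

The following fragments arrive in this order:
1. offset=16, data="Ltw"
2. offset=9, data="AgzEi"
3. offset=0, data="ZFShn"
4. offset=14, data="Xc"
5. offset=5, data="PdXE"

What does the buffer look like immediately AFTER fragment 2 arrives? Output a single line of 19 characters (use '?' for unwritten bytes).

Fragment 1: offset=16 data="Ltw" -> buffer=????????????????Ltw
Fragment 2: offset=9 data="AgzEi" -> buffer=?????????AgzEi??Ltw

Answer: ?????????AgzEi??Ltw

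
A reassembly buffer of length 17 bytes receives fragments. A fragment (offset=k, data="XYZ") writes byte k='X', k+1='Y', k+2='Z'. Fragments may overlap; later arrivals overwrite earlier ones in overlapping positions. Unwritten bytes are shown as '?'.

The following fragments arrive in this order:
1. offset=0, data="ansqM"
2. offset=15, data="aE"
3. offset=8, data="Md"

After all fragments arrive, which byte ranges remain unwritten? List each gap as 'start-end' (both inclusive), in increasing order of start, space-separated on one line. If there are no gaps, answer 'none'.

Answer: 5-7 10-14

Derivation:
Fragment 1: offset=0 len=5
Fragment 2: offset=15 len=2
Fragment 3: offset=8 len=2
Gaps: 5-7 10-14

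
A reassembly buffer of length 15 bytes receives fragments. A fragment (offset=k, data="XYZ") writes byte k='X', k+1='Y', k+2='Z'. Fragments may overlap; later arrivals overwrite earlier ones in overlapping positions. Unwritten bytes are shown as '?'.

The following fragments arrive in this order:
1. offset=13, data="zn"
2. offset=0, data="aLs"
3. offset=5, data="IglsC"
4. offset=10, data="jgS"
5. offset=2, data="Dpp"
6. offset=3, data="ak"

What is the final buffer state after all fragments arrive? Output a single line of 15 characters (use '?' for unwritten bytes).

Answer: aLDakIglsCjgSzn

Derivation:
Fragment 1: offset=13 data="zn" -> buffer=?????????????zn
Fragment 2: offset=0 data="aLs" -> buffer=aLs??????????zn
Fragment 3: offset=5 data="IglsC" -> buffer=aLs??IglsC???zn
Fragment 4: offset=10 data="jgS" -> buffer=aLs??IglsCjgSzn
Fragment 5: offset=2 data="Dpp" -> buffer=aLDppIglsCjgSzn
Fragment 6: offset=3 data="ak" -> buffer=aLDakIglsCjgSzn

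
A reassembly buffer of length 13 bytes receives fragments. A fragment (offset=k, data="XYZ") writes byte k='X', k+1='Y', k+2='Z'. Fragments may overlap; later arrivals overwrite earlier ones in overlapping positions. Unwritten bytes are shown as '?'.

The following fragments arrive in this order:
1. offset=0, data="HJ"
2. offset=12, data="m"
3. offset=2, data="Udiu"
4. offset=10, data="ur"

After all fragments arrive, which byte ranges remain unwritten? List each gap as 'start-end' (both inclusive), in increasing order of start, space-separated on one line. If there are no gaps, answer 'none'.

Fragment 1: offset=0 len=2
Fragment 2: offset=12 len=1
Fragment 3: offset=2 len=4
Fragment 4: offset=10 len=2
Gaps: 6-9

Answer: 6-9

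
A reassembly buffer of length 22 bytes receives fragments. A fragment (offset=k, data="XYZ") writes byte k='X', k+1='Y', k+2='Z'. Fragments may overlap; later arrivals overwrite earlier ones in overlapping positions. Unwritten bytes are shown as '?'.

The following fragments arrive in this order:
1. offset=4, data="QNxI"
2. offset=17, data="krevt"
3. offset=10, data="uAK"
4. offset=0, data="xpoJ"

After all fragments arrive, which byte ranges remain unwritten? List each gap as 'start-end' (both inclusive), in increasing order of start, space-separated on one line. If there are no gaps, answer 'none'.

Fragment 1: offset=4 len=4
Fragment 2: offset=17 len=5
Fragment 3: offset=10 len=3
Fragment 4: offset=0 len=4
Gaps: 8-9 13-16

Answer: 8-9 13-16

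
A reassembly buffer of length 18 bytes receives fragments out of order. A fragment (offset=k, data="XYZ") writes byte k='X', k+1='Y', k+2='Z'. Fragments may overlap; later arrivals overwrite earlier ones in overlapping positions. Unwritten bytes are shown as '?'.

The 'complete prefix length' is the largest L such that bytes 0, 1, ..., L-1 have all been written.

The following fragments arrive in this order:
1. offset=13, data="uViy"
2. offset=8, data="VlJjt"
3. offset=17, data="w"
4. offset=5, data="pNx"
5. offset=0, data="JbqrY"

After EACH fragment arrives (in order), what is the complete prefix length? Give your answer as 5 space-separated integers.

Fragment 1: offset=13 data="uViy" -> buffer=?????????????uViy? -> prefix_len=0
Fragment 2: offset=8 data="VlJjt" -> buffer=????????VlJjtuViy? -> prefix_len=0
Fragment 3: offset=17 data="w" -> buffer=????????VlJjtuViyw -> prefix_len=0
Fragment 4: offset=5 data="pNx" -> buffer=?????pNxVlJjtuViyw -> prefix_len=0
Fragment 5: offset=0 data="JbqrY" -> buffer=JbqrYpNxVlJjtuViyw -> prefix_len=18

Answer: 0 0 0 0 18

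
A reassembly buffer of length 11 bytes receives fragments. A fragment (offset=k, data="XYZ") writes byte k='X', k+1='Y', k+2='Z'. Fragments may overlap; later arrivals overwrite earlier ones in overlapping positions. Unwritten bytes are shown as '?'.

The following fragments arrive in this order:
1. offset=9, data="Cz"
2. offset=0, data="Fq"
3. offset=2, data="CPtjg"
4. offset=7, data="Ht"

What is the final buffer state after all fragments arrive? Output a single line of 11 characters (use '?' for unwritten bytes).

Fragment 1: offset=9 data="Cz" -> buffer=?????????Cz
Fragment 2: offset=0 data="Fq" -> buffer=Fq???????Cz
Fragment 3: offset=2 data="CPtjg" -> buffer=FqCPtjg??Cz
Fragment 4: offset=7 data="Ht" -> buffer=FqCPtjgHtCz

Answer: FqCPtjgHtCz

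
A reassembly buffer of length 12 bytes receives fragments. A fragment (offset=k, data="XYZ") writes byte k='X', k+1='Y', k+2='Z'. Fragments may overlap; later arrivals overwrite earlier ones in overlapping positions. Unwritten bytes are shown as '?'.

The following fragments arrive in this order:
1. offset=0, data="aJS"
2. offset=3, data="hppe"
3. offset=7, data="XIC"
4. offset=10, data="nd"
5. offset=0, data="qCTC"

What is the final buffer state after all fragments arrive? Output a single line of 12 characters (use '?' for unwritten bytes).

Fragment 1: offset=0 data="aJS" -> buffer=aJS?????????
Fragment 2: offset=3 data="hppe" -> buffer=aJShppe?????
Fragment 3: offset=7 data="XIC" -> buffer=aJShppeXIC??
Fragment 4: offset=10 data="nd" -> buffer=aJShppeXICnd
Fragment 5: offset=0 data="qCTC" -> buffer=qCTCppeXICnd

Answer: qCTCppeXICnd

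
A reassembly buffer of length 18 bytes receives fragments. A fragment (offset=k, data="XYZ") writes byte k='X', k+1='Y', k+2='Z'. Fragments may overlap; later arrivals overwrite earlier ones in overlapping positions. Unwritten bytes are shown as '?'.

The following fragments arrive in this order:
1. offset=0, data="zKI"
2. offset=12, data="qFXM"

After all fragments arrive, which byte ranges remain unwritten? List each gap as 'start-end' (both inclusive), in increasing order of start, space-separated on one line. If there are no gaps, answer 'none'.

Fragment 1: offset=0 len=3
Fragment 2: offset=12 len=4
Gaps: 3-11 16-17

Answer: 3-11 16-17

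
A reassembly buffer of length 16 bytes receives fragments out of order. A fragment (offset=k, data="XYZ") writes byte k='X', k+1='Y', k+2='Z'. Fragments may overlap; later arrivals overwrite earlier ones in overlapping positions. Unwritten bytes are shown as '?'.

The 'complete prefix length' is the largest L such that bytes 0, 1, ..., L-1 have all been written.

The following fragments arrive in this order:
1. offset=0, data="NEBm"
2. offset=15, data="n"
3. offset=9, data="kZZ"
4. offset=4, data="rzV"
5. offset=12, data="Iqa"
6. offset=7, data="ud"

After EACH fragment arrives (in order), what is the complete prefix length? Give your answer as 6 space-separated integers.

Answer: 4 4 4 7 7 16

Derivation:
Fragment 1: offset=0 data="NEBm" -> buffer=NEBm???????????? -> prefix_len=4
Fragment 2: offset=15 data="n" -> buffer=NEBm???????????n -> prefix_len=4
Fragment 3: offset=9 data="kZZ" -> buffer=NEBm?????kZZ???n -> prefix_len=4
Fragment 4: offset=4 data="rzV" -> buffer=NEBmrzV??kZZ???n -> prefix_len=7
Fragment 5: offset=12 data="Iqa" -> buffer=NEBmrzV??kZZIqan -> prefix_len=7
Fragment 6: offset=7 data="ud" -> buffer=NEBmrzVudkZZIqan -> prefix_len=16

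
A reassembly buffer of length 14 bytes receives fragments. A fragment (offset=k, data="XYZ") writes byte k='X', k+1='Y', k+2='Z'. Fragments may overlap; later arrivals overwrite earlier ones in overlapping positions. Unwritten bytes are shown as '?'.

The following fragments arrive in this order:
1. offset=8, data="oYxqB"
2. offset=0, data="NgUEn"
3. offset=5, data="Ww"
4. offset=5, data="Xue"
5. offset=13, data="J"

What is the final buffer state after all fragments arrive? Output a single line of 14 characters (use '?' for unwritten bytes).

Answer: NgUEnXueoYxqBJ

Derivation:
Fragment 1: offset=8 data="oYxqB" -> buffer=????????oYxqB?
Fragment 2: offset=0 data="NgUEn" -> buffer=NgUEn???oYxqB?
Fragment 3: offset=5 data="Ww" -> buffer=NgUEnWw?oYxqB?
Fragment 4: offset=5 data="Xue" -> buffer=NgUEnXueoYxqB?
Fragment 5: offset=13 data="J" -> buffer=NgUEnXueoYxqBJ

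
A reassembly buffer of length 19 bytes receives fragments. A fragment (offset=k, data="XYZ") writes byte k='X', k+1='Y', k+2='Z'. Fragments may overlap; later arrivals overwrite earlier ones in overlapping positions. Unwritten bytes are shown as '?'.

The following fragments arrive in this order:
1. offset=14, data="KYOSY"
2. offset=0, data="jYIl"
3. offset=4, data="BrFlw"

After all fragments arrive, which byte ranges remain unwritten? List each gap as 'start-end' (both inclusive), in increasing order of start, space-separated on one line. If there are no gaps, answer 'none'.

Answer: 9-13

Derivation:
Fragment 1: offset=14 len=5
Fragment 2: offset=0 len=4
Fragment 3: offset=4 len=5
Gaps: 9-13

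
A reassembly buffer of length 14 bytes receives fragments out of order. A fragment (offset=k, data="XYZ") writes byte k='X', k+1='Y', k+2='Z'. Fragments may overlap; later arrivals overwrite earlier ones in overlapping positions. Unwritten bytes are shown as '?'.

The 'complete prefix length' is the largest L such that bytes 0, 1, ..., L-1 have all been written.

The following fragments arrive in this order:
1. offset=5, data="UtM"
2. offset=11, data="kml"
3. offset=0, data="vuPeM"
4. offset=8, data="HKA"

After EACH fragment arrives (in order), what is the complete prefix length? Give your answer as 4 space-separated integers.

Fragment 1: offset=5 data="UtM" -> buffer=?????UtM?????? -> prefix_len=0
Fragment 2: offset=11 data="kml" -> buffer=?????UtM???kml -> prefix_len=0
Fragment 3: offset=0 data="vuPeM" -> buffer=vuPeMUtM???kml -> prefix_len=8
Fragment 4: offset=8 data="HKA" -> buffer=vuPeMUtMHKAkml -> prefix_len=14

Answer: 0 0 8 14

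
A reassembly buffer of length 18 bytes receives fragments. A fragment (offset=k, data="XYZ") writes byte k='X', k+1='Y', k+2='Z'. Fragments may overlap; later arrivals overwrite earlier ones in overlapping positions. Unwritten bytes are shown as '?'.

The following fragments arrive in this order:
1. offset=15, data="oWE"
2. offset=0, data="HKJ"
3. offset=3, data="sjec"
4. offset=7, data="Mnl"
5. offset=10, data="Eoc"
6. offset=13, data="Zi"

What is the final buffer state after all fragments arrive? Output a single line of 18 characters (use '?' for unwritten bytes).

Fragment 1: offset=15 data="oWE" -> buffer=???????????????oWE
Fragment 2: offset=0 data="HKJ" -> buffer=HKJ????????????oWE
Fragment 3: offset=3 data="sjec" -> buffer=HKJsjec????????oWE
Fragment 4: offset=7 data="Mnl" -> buffer=HKJsjecMnl?????oWE
Fragment 5: offset=10 data="Eoc" -> buffer=HKJsjecMnlEoc??oWE
Fragment 6: offset=13 data="Zi" -> buffer=HKJsjecMnlEocZioWE

Answer: HKJsjecMnlEocZioWE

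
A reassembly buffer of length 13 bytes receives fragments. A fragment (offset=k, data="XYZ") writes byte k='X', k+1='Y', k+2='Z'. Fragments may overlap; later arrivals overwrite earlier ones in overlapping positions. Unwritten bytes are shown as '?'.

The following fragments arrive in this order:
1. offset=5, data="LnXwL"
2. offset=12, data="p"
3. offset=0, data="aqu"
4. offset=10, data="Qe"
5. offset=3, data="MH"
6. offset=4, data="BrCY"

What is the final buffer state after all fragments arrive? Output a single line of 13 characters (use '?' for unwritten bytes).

Fragment 1: offset=5 data="LnXwL" -> buffer=?????LnXwL???
Fragment 2: offset=12 data="p" -> buffer=?????LnXwL??p
Fragment 3: offset=0 data="aqu" -> buffer=aqu??LnXwL??p
Fragment 4: offset=10 data="Qe" -> buffer=aqu??LnXwLQep
Fragment 5: offset=3 data="MH" -> buffer=aquMHLnXwLQep
Fragment 6: offset=4 data="BrCY" -> buffer=aquMBrCYwLQep

Answer: aquMBrCYwLQep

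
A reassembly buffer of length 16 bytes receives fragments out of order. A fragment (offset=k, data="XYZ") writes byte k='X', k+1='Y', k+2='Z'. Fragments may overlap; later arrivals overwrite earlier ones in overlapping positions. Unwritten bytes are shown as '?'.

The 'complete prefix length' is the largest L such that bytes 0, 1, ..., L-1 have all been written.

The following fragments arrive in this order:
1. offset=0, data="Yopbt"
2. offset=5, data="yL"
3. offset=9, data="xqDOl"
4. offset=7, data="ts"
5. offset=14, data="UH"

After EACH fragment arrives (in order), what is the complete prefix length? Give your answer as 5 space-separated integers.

Fragment 1: offset=0 data="Yopbt" -> buffer=Yopbt??????????? -> prefix_len=5
Fragment 2: offset=5 data="yL" -> buffer=YopbtyL????????? -> prefix_len=7
Fragment 3: offset=9 data="xqDOl" -> buffer=YopbtyL??xqDOl?? -> prefix_len=7
Fragment 4: offset=7 data="ts" -> buffer=YopbtyLtsxqDOl?? -> prefix_len=14
Fragment 5: offset=14 data="UH" -> buffer=YopbtyLtsxqDOlUH -> prefix_len=16

Answer: 5 7 7 14 16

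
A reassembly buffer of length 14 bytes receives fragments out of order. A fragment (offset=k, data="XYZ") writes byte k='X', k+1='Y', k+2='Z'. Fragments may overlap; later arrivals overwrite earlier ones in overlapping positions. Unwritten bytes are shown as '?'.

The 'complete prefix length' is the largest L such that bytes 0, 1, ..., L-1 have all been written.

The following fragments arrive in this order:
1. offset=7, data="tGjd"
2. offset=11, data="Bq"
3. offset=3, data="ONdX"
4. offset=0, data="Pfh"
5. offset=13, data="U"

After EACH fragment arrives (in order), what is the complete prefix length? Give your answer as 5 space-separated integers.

Fragment 1: offset=7 data="tGjd" -> buffer=???????tGjd??? -> prefix_len=0
Fragment 2: offset=11 data="Bq" -> buffer=???????tGjdBq? -> prefix_len=0
Fragment 3: offset=3 data="ONdX" -> buffer=???ONdXtGjdBq? -> prefix_len=0
Fragment 4: offset=0 data="Pfh" -> buffer=PfhONdXtGjdBq? -> prefix_len=13
Fragment 5: offset=13 data="U" -> buffer=PfhONdXtGjdBqU -> prefix_len=14

Answer: 0 0 0 13 14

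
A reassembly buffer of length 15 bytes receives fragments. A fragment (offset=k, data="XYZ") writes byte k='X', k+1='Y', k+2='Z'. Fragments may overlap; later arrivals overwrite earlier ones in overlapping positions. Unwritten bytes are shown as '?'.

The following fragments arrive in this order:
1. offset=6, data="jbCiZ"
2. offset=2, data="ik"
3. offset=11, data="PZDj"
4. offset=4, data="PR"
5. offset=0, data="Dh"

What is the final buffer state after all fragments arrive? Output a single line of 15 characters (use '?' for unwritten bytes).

Answer: DhikPRjbCiZPZDj

Derivation:
Fragment 1: offset=6 data="jbCiZ" -> buffer=??????jbCiZ????
Fragment 2: offset=2 data="ik" -> buffer=??ik??jbCiZ????
Fragment 3: offset=11 data="PZDj" -> buffer=??ik??jbCiZPZDj
Fragment 4: offset=4 data="PR" -> buffer=??ikPRjbCiZPZDj
Fragment 5: offset=0 data="Dh" -> buffer=DhikPRjbCiZPZDj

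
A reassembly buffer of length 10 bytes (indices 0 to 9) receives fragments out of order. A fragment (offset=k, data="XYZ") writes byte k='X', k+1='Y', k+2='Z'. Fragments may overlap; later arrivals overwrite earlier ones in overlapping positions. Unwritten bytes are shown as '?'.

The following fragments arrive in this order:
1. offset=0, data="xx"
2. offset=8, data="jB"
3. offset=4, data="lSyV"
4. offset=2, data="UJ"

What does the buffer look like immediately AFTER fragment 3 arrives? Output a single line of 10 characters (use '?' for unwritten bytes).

Answer: xx??lSyVjB

Derivation:
Fragment 1: offset=0 data="xx" -> buffer=xx????????
Fragment 2: offset=8 data="jB" -> buffer=xx??????jB
Fragment 3: offset=4 data="lSyV" -> buffer=xx??lSyVjB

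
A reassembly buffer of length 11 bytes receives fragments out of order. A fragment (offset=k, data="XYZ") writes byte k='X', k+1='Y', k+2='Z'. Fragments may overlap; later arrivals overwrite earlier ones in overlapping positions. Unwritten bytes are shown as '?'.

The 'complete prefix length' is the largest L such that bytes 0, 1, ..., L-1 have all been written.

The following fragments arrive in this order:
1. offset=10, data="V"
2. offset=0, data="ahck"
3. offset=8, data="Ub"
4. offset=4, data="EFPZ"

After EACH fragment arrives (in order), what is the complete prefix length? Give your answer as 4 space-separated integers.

Answer: 0 4 4 11

Derivation:
Fragment 1: offset=10 data="V" -> buffer=??????????V -> prefix_len=0
Fragment 2: offset=0 data="ahck" -> buffer=ahck??????V -> prefix_len=4
Fragment 3: offset=8 data="Ub" -> buffer=ahck????UbV -> prefix_len=4
Fragment 4: offset=4 data="EFPZ" -> buffer=ahckEFPZUbV -> prefix_len=11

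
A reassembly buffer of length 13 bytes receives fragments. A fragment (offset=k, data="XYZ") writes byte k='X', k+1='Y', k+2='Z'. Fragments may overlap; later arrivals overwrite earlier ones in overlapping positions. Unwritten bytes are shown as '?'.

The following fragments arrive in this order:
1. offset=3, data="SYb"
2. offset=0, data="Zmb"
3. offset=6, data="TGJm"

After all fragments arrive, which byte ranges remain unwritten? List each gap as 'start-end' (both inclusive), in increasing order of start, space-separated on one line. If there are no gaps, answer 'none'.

Answer: 10-12

Derivation:
Fragment 1: offset=3 len=3
Fragment 2: offset=0 len=3
Fragment 3: offset=6 len=4
Gaps: 10-12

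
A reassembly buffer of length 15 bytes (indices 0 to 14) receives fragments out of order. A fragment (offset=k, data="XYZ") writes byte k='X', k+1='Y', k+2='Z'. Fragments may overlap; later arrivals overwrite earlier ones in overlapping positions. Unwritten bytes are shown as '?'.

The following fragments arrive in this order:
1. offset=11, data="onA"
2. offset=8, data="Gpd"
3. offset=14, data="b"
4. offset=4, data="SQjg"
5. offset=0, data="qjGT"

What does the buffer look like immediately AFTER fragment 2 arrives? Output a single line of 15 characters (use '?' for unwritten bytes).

Fragment 1: offset=11 data="onA" -> buffer=???????????onA?
Fragment 2: offset=8 data="Gpd" -> buffer=????????GpdonA?

Answer: ????????GpdonA?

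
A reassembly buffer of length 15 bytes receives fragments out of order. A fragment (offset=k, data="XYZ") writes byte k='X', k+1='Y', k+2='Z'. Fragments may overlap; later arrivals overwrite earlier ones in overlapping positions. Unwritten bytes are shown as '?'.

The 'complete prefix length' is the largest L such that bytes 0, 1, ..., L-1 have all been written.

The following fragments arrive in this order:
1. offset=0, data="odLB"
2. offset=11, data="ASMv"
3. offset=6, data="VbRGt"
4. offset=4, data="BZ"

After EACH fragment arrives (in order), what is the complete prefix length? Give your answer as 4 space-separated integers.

Fragment 1: offset=0 data="odLB" -> buffer=odLB??????????? -> prefix_len=4
Fragment 2: offset=11 data="ASMv" -> buffer=odLB???????ASMv -> prefix_len=4
Fragment 3: offset=6 data="VbRGt" -> buffer=odLB??VbRGtASMv -> prefix_len=4
Fragment 4: offset=4 data="BZ" -> buffer=odLBBZVbRGtASMv -> prefix_len=15

Answer: 4 4 4 15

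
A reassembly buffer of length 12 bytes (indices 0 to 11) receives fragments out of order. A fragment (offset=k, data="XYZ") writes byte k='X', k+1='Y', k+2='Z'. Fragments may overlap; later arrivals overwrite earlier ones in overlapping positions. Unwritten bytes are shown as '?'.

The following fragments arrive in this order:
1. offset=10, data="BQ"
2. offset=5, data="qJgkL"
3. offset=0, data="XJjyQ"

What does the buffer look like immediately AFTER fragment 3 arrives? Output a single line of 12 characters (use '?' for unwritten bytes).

Answer: XJjyQqJgkLBQ

Derivation:
Fragment 1: offset=10 data="BQ" -> buffer=??????????BQ
Fragment 2: offset=5 data="qJgkL" -> buffer=?????qJgkLBQ
Fragment 3: offset=0 data="XJjyQ" -> buffer=XJjyQqJgkLBQ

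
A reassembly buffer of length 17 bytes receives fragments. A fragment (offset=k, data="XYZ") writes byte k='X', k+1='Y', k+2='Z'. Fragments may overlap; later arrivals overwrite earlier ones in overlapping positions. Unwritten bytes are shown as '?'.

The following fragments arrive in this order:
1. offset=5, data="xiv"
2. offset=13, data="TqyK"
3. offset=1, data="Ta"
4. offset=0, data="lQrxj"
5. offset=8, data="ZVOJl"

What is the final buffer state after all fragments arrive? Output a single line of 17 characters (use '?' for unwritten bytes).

Answer: lQrxjxivZVOJlTqyK

Derivation:
Fragment 1: offset=5 data="xiv" -> buffer=?????xiv?????????
Fragment 2: offset=13 data="TqyK" -> buffer=?????xiv?????TqyK
Fragment 3: offset=1 data="Ta" -> buffer=?Ta??xiv?????TqyK
Fragment 4: offset=0 data="lQrxj" -> buffer=lQrxjxiv?????TqyK
Fragment 5: offset=8 data="ZVOJl" -> buffer=lQrxjxivZVOJlTqyK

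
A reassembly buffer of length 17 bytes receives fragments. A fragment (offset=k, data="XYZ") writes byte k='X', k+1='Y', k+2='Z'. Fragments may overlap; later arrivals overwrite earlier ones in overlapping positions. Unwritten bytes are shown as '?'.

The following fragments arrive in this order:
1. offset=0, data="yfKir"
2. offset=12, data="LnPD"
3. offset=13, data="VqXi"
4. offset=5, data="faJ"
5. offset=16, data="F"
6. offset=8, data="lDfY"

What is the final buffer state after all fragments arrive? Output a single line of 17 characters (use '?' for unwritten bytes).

Fragment 1: offset=0 data="yfKir" -> buffer=yfKir????????????
Fragment 2: offset=12 data="LnPD" -> buffer=yfKir???????LnPD?
Fragment 3: offset=13 data="VqXi" -> buffer=yfKir???????LVqXi
Fragment 4: offset=5 data="faJ" -> buffer=yfKirfaJ????LVqXi
Fragment 5: offset=16 data="F" -> buffer=yfKirfaJ????LVqXF
Fragment 6: offset=8 data="lDfY" -> buffer=yfKirfaJlDfYLVqXF

Answer: yfKirfaJlDfYLVqXF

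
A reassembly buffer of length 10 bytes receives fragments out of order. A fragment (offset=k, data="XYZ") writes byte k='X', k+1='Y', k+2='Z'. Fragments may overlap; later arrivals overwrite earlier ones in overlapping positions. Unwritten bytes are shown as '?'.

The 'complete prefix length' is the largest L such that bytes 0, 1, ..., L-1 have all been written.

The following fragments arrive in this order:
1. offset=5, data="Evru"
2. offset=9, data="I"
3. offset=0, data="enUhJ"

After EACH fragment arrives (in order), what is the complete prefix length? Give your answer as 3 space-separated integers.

Fragment 1: offset=5 data="Evru" -> buffer=?????Evru? -> prefix_len=0
Fragment 2: offset=9 data="I" -> buffer=?????EvruI -> prefix_len=0
Fragment 3: offset=0 data="enUhJ" -> buffer=enUhJEvruI -> prefix_len=10

Answer: 0 0 10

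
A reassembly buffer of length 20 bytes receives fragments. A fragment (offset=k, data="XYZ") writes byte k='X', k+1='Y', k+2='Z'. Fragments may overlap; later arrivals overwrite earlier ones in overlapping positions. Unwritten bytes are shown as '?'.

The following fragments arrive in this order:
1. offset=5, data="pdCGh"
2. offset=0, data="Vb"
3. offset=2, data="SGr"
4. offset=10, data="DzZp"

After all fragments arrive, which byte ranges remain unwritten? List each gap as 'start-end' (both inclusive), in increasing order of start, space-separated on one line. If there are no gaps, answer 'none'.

Fragment 1: offset=5 len=5
Fragment 2: offset=0 len=2
Fragment 3: offset=2 len=3
Fragment 4: offset=10 len=4
Gaps: 14-19

Answer: 14-19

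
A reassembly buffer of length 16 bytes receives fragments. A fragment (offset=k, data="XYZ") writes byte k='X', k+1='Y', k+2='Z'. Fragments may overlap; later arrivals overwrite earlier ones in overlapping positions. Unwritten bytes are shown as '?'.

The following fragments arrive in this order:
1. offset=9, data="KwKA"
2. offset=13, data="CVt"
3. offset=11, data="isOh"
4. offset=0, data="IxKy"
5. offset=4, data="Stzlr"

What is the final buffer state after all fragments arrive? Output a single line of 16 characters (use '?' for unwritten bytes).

Answer: IxKyStzlrKwisOht

Derivation:
Fragment 1: offset=9 data="KwKA" -> buffer=?????????KwKA???
Fragment 2: offset=13 data="CVt" -> buffer=?????????KwKACVt
Fragment 3: offset=11 data="isOh" -> buffer=?????????KwisOht
Fragment 4: offset=0 data="IxKy" -> buffer=IxKy?????KwisOht
Fragment 5: offset=4 data="Stzlr" -> buffer=IxKyStzlrKwisOht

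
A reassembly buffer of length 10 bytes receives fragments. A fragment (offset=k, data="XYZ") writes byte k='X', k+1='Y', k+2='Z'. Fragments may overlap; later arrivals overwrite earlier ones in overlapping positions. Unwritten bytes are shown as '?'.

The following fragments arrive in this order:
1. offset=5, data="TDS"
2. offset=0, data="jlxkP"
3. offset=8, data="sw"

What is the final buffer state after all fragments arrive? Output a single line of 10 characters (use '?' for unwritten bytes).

Answer: jlxkPTDSsw

Derivation:
Fragment 1: offset=5 data="TDS" -> buffer=?????TDS??
Fragment 2: offset=0 data="jlxkP" -> buffer=jlxkPTDS??
Fragment 3: offset=8 data="sw" -> buffer=jlxkPTDSsw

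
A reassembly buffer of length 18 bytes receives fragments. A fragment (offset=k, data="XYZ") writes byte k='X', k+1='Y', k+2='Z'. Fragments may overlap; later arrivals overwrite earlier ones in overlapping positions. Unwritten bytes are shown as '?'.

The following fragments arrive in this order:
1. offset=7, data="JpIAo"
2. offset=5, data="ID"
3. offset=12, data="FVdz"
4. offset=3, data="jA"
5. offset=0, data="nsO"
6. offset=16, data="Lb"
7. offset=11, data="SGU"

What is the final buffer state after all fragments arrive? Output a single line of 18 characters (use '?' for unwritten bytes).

Fragment 1: offset=7 data="JpIAo" -> buffer=???????JpIAo??????
Fragment 2: offset=5 data="ID" -> buffer=?????IDJpIAo??????
Fragment 3: offset=12 data="FVdz" -> buffer=?????IDJpIAoFVdz??
Fragment 4: offset=3 data="jA" -> buffer=???jAIDJpIAoFVdz??
Fragment 5: offset=0 data="nsO" -> buffer=nsOjAIDJpIAoFVdz??
Fragment 6: offset=16 data="Lb" -> buffer=nsOjAIDJpIAoFVdzLb
Fragment 7: offset=11 data="SGU" -> buffer=nsOjAIDJpIASGUdzLb

Answer: nsOjAIDJpIASGUdzLb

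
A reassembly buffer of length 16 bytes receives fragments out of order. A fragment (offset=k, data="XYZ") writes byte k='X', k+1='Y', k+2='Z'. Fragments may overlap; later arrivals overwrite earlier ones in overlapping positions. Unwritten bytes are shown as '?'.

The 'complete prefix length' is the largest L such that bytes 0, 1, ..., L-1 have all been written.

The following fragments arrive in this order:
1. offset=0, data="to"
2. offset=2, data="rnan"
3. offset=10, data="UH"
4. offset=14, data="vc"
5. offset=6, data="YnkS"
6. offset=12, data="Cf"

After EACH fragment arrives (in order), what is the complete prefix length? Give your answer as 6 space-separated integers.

Fragment 1: offset=0 data="to" -> buffer=to?????????????? -> prefix_len=2
Fragment 2: offset=2 data="rnan" -> buffer=tornan?????????? -> prefix_len=6
Fragment 3: offset=10 data="UH" -> buffer=tornan????UH???? -> prefix_len=6
Fragment 4: offset=14 data="vc" -> buffer=tornan????UH??vc -> prefix_len=6
Fragment 5: offset=6 data="YnkS" -> buffer=tornanYnkSUH??vc -> prefix_len=12
Fragment 6: offset=12 data="Cf" -> buffer=tornanYnkSUHCfvc -> prefix_len=16

Answer: 2 6 6 6 12 16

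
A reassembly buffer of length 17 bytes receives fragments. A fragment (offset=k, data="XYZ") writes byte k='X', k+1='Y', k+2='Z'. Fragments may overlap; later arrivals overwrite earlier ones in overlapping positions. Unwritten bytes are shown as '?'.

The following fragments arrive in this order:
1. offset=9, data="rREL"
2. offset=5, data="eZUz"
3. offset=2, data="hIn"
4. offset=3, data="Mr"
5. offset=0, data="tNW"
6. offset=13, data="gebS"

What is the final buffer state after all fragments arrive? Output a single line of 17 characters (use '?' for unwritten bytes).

Fragment 1: offset=9 data="rREL" -> buffer=?????????rREL????
Fragment 2: offset=5 data="eZUz" -> buffer=?????eZUzrREL????
Fragment 3: offset=2 data="hIn" -> buffer=??hIneZUzrREL????
Fragment 4: offset=3 data="Mr" -> buffer=??hMreZUzrREL????
Fragment 5: offset=0 data="tNW" -> buffer=tNWMreZUzrREL????
Fragment 6: offset=13 data="gebS" -> buffer=tNWMreZUzrRELgebS

Answer: tNWMreZUzrRELgebS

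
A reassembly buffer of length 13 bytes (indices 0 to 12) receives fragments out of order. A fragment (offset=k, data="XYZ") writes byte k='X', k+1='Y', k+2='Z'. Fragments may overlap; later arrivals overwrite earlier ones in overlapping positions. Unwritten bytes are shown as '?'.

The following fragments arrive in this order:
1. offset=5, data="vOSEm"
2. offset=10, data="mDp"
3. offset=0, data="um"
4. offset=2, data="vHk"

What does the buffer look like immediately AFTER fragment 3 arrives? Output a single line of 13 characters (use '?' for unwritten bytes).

Fragment 1: offset=5 data="vOSEm" -> buffer=?????vOSEm???
Fragment 2: offset=10 data="mDp" -> buffer=?????vOSEmmDp
Fragment 3: offset=0 data="um" -> buffer=um???vOSEmmDp

Answer: um???vOSEmmDp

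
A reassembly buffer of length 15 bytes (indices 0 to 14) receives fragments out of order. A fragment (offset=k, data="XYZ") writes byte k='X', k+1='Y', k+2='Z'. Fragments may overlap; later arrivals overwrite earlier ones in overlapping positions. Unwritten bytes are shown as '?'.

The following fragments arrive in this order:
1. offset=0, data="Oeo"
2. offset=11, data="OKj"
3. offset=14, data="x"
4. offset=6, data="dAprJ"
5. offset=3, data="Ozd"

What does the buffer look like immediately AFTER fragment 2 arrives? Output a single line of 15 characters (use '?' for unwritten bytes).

Fragment 1: offset=0 data="Oeo" -> buffer=Oeo????????????
Fragment 2: offset=11 data="OKj" -> buffer=Oeo????????OKj?

Answer: Oeo????????OKj?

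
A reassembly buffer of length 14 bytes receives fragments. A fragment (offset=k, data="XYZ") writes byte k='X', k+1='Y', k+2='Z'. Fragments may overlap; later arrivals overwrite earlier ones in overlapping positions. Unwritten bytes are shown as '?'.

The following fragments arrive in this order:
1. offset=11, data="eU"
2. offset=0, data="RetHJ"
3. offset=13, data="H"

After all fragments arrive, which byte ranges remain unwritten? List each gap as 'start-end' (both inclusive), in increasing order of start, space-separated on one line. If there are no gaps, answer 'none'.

Fragment 1: offset=11 len=2
Fragment 2: offset=0 len=5
Fragment 3: offset=13 len=1
Gaps: 5-10

Answer: 5-10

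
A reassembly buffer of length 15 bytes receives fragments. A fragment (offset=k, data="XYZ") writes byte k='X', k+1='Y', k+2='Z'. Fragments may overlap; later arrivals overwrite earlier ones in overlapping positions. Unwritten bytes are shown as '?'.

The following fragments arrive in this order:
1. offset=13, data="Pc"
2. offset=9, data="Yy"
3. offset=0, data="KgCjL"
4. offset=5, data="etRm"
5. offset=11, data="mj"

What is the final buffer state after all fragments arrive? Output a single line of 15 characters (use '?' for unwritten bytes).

Answer: KgCjLetRmYymjPc

Derivation:
Fragment 1: offset=13 data="Pc" -> buffer=?????????????Pc
Fragment 2: offset=9 data="Yy" -> buffer=?????????Yy??Pc
Fragment 3: offset=0 data="KgCjL" -> buffer=KgCjL????Yy??Pc
Fragment 4: offset=5 data="etRm" -> buffer=KgCjLetRmYy??Pc
Fragment 5: offset=11 data="mj" -> buffer=KgCjLetRmYymjPc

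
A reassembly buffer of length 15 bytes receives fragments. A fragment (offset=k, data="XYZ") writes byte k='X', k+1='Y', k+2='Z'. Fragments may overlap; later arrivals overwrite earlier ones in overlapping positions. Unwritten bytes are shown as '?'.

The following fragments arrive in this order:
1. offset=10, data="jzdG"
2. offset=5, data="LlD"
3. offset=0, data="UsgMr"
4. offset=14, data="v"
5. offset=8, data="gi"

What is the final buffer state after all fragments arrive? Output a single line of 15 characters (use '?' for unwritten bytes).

Fragment 1: offset=10 data="jzdG" -> buffer=??????????jzdG?
Fragment 2: offset=5 data="LlD" -> buffer=?????LlD??jzdG?
Fragment 3: offset=0 data="UsgMr" -> buffer=UsgMrLlD??jzdG?
Fragment 4: offset=14 data="v" -> buffer=UsgMrLlD??jzdGv
Fragment 5: offset=8 data="gi" -> buffer=UsgMrLlDgijzdGv

Answer: UsgMrLlDgijzdGv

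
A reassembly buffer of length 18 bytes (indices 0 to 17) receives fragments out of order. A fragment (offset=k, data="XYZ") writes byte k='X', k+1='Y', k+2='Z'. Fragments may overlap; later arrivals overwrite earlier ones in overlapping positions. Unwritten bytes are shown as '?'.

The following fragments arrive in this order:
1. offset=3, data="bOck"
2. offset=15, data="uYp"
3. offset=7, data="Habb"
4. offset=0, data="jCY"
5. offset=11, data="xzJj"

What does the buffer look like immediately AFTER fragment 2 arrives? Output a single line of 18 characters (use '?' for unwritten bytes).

Answer: ???bOck????????uYp

Derivation:
Fragment 1: offset=3 data="bOck" -> buffer=???bOck???????????
Fragment 2: offset=15 data="uYp" -> buffer=???bOck????????uYp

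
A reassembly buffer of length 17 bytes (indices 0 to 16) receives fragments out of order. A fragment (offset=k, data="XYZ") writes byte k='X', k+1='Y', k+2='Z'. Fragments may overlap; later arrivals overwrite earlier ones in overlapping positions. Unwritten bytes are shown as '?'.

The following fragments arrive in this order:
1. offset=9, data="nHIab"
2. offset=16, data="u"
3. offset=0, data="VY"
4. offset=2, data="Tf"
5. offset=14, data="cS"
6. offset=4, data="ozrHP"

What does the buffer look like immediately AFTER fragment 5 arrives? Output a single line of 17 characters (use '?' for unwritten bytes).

Answer: VYTf?????nHIabcSu

Derivation:
Fragment 1: offset=9 data="nHIab" -> buffer=?????????nHIab???
Fragment 2: offset=16 data="u" -> buffer=?????????nHIab??u
Fragment 3: offset=0 data="VY" -> buffer=VY???????nHIab??u
Fragment 4: offset=2 data="Tf" -> buffer=VYTf?????nHIab??u
Fragment 5: offset=14 data="cS" -> buffer=VYTf?????nHIabcSu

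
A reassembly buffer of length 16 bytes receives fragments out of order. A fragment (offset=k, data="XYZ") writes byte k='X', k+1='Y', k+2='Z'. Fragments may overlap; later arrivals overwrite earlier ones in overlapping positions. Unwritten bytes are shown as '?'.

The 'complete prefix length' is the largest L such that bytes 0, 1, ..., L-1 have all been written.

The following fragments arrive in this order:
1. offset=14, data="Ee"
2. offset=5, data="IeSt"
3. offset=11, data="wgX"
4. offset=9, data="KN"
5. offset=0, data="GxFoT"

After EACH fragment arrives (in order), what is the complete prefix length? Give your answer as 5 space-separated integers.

Answer: 0 0 0 0 16

Derivation:
Fragment 1: offset=14 data="Ee" -> buffer=??????????????Ee -> prefix_len=0
Fragment 2: offset=5 data="IeSt" -> buffer=?????IeSt?????Ee -> prefix_len=0
Fragment 3: offset=11 data="wgX" -> buffer=?????IeSt??wgXEe -> prefix_len=0
Fragment 4: offset=9 data="KN" -> buffer=?????IeStKNwgXEe -> prefix_len=0
Fragment 5: offset=0 data="GxFoT" -> buffer=GxFoTIeStKNwgXEe -> prefix_len=16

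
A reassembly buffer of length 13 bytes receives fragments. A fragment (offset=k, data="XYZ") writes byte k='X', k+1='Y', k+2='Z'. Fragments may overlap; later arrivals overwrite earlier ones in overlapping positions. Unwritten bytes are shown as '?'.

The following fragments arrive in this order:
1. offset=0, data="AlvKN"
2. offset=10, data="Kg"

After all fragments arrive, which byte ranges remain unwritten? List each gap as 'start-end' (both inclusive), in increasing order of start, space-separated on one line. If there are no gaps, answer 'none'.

Answer: 5-9 12-12

Derivation:
Fragment 1: offset=0 len=5
Fragment 2: offset=10 len=2
Gaps: 5-9 12-12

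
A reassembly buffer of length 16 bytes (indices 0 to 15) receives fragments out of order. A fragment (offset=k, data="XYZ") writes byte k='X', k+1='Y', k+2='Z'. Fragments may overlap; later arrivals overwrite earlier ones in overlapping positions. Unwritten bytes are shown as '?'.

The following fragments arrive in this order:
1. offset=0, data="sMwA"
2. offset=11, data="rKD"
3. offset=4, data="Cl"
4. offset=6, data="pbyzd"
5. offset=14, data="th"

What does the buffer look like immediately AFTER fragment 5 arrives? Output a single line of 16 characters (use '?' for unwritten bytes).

Fragment 1: offset=0 data="sMwA" -> buffer=sMwA????????????
Fragment 2: offset=11 data="rKD" -> buffer=sMwA???????rKD??
Fragment 3: offset=4 data="Cl" -> buffer=sMwACl?????rKD??
Fragment 4: offset=6 data="pbyzd" -> buffer=sMwAClpbyzdrKD??
Fragment 5: offset=14 data="th" -> buffer=sMwAClpbyzdrKDth

Answer: sMwAClpbyzdrKDth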